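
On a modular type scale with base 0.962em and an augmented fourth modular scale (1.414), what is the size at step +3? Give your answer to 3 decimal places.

0.962 × 1.414³ = 0.962 × 2.82715 ≈ 2.720

2.720em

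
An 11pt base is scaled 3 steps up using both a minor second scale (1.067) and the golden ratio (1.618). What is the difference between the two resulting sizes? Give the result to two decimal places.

33.23pt

Minor second: 11.0 × 1.067³ = 13.3624pt
Golden ratio: 11.0 × 1.618³ = 46.5938pt
Difference: 46.5938 − 13.3624 = 33.2314pt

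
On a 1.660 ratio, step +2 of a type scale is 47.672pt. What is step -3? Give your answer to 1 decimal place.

3.8pt

47.672 ÷ 1.660⁵ = 47.672 ÷ 12.60493 ≈ 3.782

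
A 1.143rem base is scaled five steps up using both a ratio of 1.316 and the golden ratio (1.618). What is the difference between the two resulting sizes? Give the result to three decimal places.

At 1.316: 1.143 × 1.316⁵ = 4.51155rem
Golden ratio: 1.143 × 1.618⁵ = 12.67473rem
Difference: 12.67473 − 4.51155 = 8.16318rem

8.163rem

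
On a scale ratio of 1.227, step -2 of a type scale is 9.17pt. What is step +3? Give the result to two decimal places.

The gap is 3 − (-2) = 5 steps, so the factor is 1.227^5.
9.17 × 1.227⁵ = 9.17 × 2.78114 ≈ 25.503

25.50pt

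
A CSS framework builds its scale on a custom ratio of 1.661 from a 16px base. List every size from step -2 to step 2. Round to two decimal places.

Step -2: 16.0 ÷ 1.661² = 5.80
Step -1: 16.0 ÷ 1.661 = 9.63
Step 0: 16px
Step 1: 16.0 × 1.661 = 26.58
Step 2: 16.0 × 1.661² = 44.14

5.80px, 9.63px, 16.00px, 26.58px, 44.14px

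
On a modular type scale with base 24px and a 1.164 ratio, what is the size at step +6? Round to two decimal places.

59.69px

24.0 × 1.164⁶ = 24.0 × 2.48724 ≈ 59.69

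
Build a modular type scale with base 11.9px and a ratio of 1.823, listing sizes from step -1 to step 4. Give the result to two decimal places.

6.53px, 11.90px, 21.69px, 39.55px, 72.10px, 131.43px

Step -1: 11.9 ÷ 1.823 = 6.53
Step 0: 11.9px
Step 1: 11.9 × 1.823 = 21.69
Step 2: 11.9 × 1.823² = 39.55
Step 3: 11.9 × 1.823³ = 72.10
Step 4: 11.9 × 1.823⁴ = 131.43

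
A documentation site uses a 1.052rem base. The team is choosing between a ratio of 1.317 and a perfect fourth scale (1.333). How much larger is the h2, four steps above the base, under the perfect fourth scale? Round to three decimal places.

At 1.317: 1.052 × 1.317⁴ = 3.16489rem
Perfect fourth: 1.052 × 1.333⁴ = 3.32152rem
Difference: 3.32152 − 3.16489 = 0.15663rem

0.157rem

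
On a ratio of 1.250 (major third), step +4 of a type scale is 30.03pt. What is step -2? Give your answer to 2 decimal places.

7.87pt

Moving from step +4 to step -2 is 6 steps down, so divide by r⁶.
30.03 ÷ 1.250⁶ = 30.03 ÷ 3.81470 ≈ 7.872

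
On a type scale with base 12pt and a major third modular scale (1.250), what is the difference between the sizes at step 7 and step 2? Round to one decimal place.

38.5pt

Step 2: 12.0 × 1.250² = 18.750pt
Step 7: 12.0 × 1.250⁷ = 57.220pt
Difference: 57.220 − 18.750 = 38.470pt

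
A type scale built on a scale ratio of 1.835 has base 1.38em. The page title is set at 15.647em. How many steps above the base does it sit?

1.835ⁿ = 15.647 / 1.38 = 11.3384
n = ln(11.3384) / ln(1.835) = 2.4282 / 0.6070 ≈ 4.00

4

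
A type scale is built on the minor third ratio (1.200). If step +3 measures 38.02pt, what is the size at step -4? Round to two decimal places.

The gap is -4 − (3) = -7 steps, so the factor is 1.200^-7.
38.02 ÷ 1.200⁷ = 38.02 ÷ 3.58318 ≈ 10.611

10.61pt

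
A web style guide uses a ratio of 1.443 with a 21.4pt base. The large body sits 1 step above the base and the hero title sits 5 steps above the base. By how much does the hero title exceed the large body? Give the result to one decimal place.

Step 1: 21.4 × 1.443 = 30.880pt
Step 5: 21.4 × 1.443⁵ = 133.889pt
Difference: 133.889 − 30.880 = 103.009pt

103.0pt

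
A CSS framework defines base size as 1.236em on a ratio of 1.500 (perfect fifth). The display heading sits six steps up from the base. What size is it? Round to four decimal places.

Each step on a modular scale multiplies by the ratio, so the size n steps from the base is base × ratioⁿ.
1.236 × 1.500⁶ = 1.236 × 11.39062 ≈ 14.0788

14.0788em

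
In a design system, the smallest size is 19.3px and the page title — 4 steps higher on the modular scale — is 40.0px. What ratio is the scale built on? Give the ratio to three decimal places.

1.200

r⁴ = 40.0 / 19.3, so r = (40.0/19.3)^(1/4).
r = 2.0725^(1/4) ≈ 1.1998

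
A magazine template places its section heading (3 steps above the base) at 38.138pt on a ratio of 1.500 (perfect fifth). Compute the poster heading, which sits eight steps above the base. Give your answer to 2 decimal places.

289.61pt

Moving from step +3 to step +8 is 5 steps up, so multiply by r⁵.
38.138 × 1.500⁵ = 38.138 × 7.59375 ≈ 289.610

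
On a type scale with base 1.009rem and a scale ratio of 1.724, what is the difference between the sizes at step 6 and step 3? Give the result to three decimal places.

Step 3: 1.009 × 1.724³ = 5.17015rem
Step 6: 1.009 × 1.724⁶ = 26.49200rem
Difference: 26.49200 − 5.17015 = 21.32185rem

21.322rem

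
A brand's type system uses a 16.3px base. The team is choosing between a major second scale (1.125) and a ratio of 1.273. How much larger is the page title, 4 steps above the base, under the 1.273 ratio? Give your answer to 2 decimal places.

16.70px

Major second: 16.3 × 1.125⁴ = 26.1094px
At 1.273: 16.3 × 1.273⁴ = 42.8057px
Difference: 42.8057 − 26.1094 = 16.6963px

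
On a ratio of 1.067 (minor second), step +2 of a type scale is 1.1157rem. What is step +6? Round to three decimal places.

1.1157 × 1.067⁴ = 1.1157 × 1.29616 ≈ 1.446

1.446rem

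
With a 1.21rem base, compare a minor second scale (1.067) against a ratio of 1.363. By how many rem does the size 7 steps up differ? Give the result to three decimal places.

Minor second: 1.21 × 1.067⁷ = 1.90518rem
At 1.363: 1.21 × 1.363⁷ = 10.57442rem
Difference: 10.57442 − 1.90518 = 8.66924rem

8.669rem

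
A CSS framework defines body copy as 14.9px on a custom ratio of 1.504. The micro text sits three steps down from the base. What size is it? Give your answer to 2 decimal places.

4.38px

14.9 ÷ 1.504³ = 14.9 ÷ 3.40207 ≈ 4.38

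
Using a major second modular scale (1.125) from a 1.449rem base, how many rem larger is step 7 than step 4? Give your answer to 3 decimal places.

Step 4: 1.449 × 1.125⁴ = 2.32102rem
Step 7: 1.449 × 1.125⁷ = 3.30473rem
Difference: 3.30473 − 2.32102 = 0.98371rem

0.984rem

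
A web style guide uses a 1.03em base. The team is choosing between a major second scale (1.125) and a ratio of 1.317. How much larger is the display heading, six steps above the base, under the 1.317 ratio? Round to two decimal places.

3.29em

Major second: 1.03 × 1.125⁶ = 2.0881em
At 1.317: 1.03 × 1.317⁶ = 5.3747em
Difference: 5.3747 − 2.0881 = 3.2866em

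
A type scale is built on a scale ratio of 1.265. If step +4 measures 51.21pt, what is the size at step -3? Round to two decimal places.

The gap is -3 − (4) = -7 steps, so the factor is 1.265^-7.
51.21 ÷ 1.265⁷ = 51.21 ÷ 5.18363 ≈ 9.879

9.88pt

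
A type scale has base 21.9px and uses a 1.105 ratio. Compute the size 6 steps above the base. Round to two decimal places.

21.9 × 1.105⁶ = 21.9 × 1.82043 ≈ 39.87

39.87px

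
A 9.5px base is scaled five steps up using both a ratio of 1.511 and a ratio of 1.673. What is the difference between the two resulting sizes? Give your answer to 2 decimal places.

49.68px

At 1.511: 9.5 × 1.511⁵ = 74.8249px
At 1.673: 9.5 × 1.673⁵ = 124.5097px
Difference: 124.5097 − 74.8249 = 49.6848px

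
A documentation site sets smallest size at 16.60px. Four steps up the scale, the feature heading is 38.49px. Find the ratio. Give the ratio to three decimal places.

1.234

r⁴ = 38.49 / 16.60, so r = (38.49/16.60)^(1/4).
r = 2.3187^(1/4) ≈ 1.2340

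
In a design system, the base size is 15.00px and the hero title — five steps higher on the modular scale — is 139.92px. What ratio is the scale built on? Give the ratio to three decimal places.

1.563

The ratio satisfies 15.00 × r⁵ = 139.92, so r = (139.92 / 15.00)^(1/5).
r = 9.3280^(1/5) ≈ 1.5630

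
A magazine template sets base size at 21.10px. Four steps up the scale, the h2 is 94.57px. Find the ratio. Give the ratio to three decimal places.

1.455

The ratio satisfies 21.10 × r⁴ = 94.57, so r = (94.57 / 21.10)^(1/4).
r = 4.4820^(1/4) ≈ 1.4550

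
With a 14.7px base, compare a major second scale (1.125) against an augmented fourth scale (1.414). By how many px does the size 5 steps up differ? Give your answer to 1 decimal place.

Major second: 14.7 × 1.125⁵ = 26.490px
Augmented fourth: 14.7 × 1.414⁵ = 83.093px
Difference: 83.093 − 26.490 = 56.603px

56.6px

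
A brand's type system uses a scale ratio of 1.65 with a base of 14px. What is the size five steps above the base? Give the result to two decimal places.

Every step multiplies by the scale ratio.
14.0 × 1.65⁵ = 14.0 × 12.22981 ≈ 171.22

171.22px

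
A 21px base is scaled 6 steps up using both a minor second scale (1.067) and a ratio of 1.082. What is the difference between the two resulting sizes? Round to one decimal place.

Minor second: 21.0 × 1.067⁶ = 30.989px
At 1.082: 21.0 × 1.082⁶ = 33.696px
Difference: 33.696 − 30.989 = 2.707px

2.7px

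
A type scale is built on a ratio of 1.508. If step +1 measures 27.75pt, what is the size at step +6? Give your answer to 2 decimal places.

27.75 × 1.508⁵ = 27.75 × 7.79842 ≈ 216.406

216.41pt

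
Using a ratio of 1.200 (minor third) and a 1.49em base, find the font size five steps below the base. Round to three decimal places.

0.599em

A modular type scale is a geometric sequence: sizeₙ = base × rⁿ.
1.49 ÷ 1.200⁵ = 1.49 ÷ 2.48832 ≈ 0.599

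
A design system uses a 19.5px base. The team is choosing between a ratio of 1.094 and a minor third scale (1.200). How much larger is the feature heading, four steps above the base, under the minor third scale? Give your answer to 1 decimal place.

At 1.094: 19.5 × 1.094⁴ = 27.932px
Minor third: 19.5 × 1.200⁴ = 40.435px
Difference: 40.435 − 27.932 = 12.503px

12.5px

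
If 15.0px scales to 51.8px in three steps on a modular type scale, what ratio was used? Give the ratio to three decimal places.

1.512

The ratio satisfies 15.0 × r³ = 51.8, so r = (51.8 / 15.0)^(1/3).
r = 3.4533^(1/3) ≈ 1.5115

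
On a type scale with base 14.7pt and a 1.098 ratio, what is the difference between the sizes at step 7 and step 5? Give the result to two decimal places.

4.82pt

Step 5: 14.7 × 1.098⁵ = 23.4601pt
Step 7: 14.7 × 1.098⁷ = 28.2835pt
Difference: 28.2835 − 23.4601 = 4.8234pt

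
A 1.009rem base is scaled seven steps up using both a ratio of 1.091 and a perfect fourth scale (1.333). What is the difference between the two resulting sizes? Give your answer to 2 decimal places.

At 1.091: 1.009 × 1.091⁷ = 1.8564rem
Perfect fourth: 1.009 × 1.333⁷ = 7.5457rem
Difference: 7.5457 − 1.8564 = 5.6893rem

5.69rem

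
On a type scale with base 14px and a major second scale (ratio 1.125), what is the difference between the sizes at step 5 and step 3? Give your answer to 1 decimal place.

Step 3: 14.0 × 1.125³ = 19.934px
Step 5: 14.0 × 1.125⁵ = 25.228px
Difference: 25.228 − 19.934 = 5.294px

5.3px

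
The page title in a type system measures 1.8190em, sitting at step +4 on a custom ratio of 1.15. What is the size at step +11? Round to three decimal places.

The gap is 11 − (4) = 7 steps, so the factor is 1.15^7.
1.8190 × 1.15⁷ = 1.8190 × 2.66002 ≈ 4.839

4.839em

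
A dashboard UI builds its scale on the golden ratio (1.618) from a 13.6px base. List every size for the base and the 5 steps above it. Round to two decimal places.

13.60px, 22.00px, 35.60px, 57.61px, 93.21px, 150.81px

Step 0: 13.6px
Step 1: 13.6 × 1.618 = 22.00
Step 2: 13.6 × 1.618² = 35.60
Step 3: 13.6 × 1.618³ = 57.61
Step 4: 13.6 × 1.618⁴ = 93.21
Step 5: 13.6 × 1.618⁵ = 150.81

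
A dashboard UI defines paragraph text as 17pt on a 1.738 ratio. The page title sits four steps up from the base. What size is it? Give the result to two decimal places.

155.11pt

Every step multiplies by the scale ratio.
17.0 × 1.738⁴ = 17.0 × 9.12429 ≈ 155.11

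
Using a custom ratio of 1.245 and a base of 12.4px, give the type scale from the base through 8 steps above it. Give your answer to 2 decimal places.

Step 0: 12.4px
Step 1: 12.4 × 1.245 = 15.44
Step 2: 12.4 × 1.245² = 19.22
Step 3: 12.4 × 1.245³ = 23.93
Step 4: 12.4 × 1.245⁴ = 29.79
Step 5: 12.4 × 1.245⁵ = 37.09
Step 6: 12.4 × 1.245⁶ = 46.18
Step 7: 12.4 × 1.245⁷ = 57.49
Step 8: 12.4 × 1.245⁸ = 71.58

12.40px, 15.44px, 19.22px, 23.93px, 29.79px, 37.09px, 46.18px, 57.49px, 71.58px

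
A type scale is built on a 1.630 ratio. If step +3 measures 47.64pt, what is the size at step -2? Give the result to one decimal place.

4.1pt

47.64 ÷ 1.630⁵ = 47.64 ÷ 11.50636 ≈ 4.140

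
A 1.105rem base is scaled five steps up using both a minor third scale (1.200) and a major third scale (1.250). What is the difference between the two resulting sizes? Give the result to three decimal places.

0.623rem

Minor third: 1.105 × 1.200⁵ = 2.74959rem
Major third: 1.105 × 1.250⁵ = 3.37219rem
Difference: 3.37219 − 2.74959 = 0.62260rem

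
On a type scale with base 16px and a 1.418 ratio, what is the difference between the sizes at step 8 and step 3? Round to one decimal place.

Step 3: 16.0 × 1.418³ = 45.619px
Step 8: 16.0 × 1.418⁸ = 261.535px
Difference: 261.535 − 45.619 = 215.916px

215.9px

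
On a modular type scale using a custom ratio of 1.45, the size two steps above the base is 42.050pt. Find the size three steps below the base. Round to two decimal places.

42.050 ÷ 1.45⁵ = 42.050 ÷ 6.40973 ≈ 6.560

6.56pt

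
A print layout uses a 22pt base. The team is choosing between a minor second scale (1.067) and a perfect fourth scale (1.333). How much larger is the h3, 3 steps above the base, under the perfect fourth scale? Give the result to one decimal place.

Minor second: 22.0 × 1.067³ = 26.725pt
Perfect fourth: 22.0 × 1.333³ = 52.109pt
Difference: 52.109 − 26.725 = 25.384pt

25.4pt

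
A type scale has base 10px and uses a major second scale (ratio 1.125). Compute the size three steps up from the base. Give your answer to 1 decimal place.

14.2px

A modular type scale is a geometric sequence: sizeₙ = base × rⁿ.
10.0 × 1.125³ = 10.0 × 1.42383 ≈ 14.24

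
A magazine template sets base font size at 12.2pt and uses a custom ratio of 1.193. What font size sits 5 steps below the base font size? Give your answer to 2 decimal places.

5.05pt

Every step multiplies by the scale ratio.
12.2 ÷ 1.193⁵ = 12.2 ÷ 2.41659 ≈ 5.05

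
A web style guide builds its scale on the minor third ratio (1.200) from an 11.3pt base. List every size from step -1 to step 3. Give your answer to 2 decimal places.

9.42pt, 11.30pt, 13.56pt, 16.27pt, 19.53pt

Step -1: 11.3 ÷ 1.200 = 9.42
Step 0: 11.3pt
Step 1: 11.3 × 1.200 = 13.56
Step 2: 11.3 × 1.200² = 16.27
Step 3: 11.3 × 1.200³ = 19.53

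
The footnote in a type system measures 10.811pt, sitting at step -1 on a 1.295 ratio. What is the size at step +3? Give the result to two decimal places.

Moving from step -1 to step +3 is 4 steps up, so multiply by r⁴.
10.811 × 1.295⁴ = 10.811 × 2.81241 ≈ 30.405

30.40pt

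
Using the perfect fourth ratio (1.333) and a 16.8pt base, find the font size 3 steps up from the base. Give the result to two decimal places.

39.79pt

Each step on a modular scale multiplies by the ratio, so the size n steps from the base is base × ratioⁿ.
16.8 × 1.333³ = 16.8 × 2.36859 ≈ 39.79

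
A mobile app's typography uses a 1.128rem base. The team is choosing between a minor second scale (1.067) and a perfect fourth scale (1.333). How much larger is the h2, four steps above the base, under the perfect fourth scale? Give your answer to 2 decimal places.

Minor second: 1.128 × 1.067⁴ = 1.4621rem
Perfect fourth: 1.128 × 1.333⁴ = 3.5615rem
Difference: 3.5615 − 1.4621 = 2.0994rem

2.10rem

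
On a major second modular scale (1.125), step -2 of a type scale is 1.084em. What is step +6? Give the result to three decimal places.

2.781em

Moving from step -2 to step +6 is 8 steps up, so multiply by r⁸.
1.084 × 1.125⁸ = 1.084 × 2.56578 ≈ 2.781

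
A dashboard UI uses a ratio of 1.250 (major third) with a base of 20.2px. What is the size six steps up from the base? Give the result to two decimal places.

77.06px

Every step multiplies by the scale ratio.
20.2 × 1.250⁶ = 20.2 × 3.81470 ≈ 77.06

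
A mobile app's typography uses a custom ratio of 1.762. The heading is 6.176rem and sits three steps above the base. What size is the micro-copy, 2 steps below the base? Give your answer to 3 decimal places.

Moving from step +3 to step -2 is 5 steps down, so divide by r⁵.
6.176 ÷ 1.762⁵ = 6.176 ÷ 16.98359 ≈ 0.364

0.364rem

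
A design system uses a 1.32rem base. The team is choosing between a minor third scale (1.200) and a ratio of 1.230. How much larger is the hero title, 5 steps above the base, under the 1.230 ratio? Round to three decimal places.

Minor third: 1.32 × 1.200⁵ = 3.28458rem
At 1.230: 1.32 × 1.230⁵ = 3.71620rem
Difference: 3.71620 − 3.28458 = 0.43162rem

0.432rem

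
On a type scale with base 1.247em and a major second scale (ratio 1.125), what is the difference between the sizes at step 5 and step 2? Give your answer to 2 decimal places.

0.67em

Step 2: 1.247 × 1.125² = 1.5782em
Step 5: 1.247 × 1.125⁵ = 2.2471em
Difference: 2.2471 − 1.5782 = 0.6689em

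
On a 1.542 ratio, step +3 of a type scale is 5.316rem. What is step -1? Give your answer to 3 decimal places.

5.316 ÷ 1.542⁴ = 5.316 ÷ 5.65376 ≈ 0.940

0.940rem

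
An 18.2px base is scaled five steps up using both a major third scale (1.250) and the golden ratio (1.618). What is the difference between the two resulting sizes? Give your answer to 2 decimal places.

146.28px

Major third: 18.2 × 1.250⁵ = 55.5420px
Golden ratio: 18.2 × 1.618⁵ = 201.8199px
Difference: 201.8199 − 55.5420 = 146.2779px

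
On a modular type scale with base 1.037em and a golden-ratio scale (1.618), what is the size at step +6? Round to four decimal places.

18.6059em

1.037 × 1.618⁶ = 1.037 × 17.94201 ≈ 18.6059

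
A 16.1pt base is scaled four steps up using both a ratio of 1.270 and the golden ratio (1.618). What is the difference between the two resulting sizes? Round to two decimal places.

68.46pt

At 1.270: 16.1 × 1.270⁴ = 41.8833pt
Golden ratio: 16.1 × 1.618⁴ = 110.3418pt
Difference: 110.3418 − 41.8833 = 68.4585pt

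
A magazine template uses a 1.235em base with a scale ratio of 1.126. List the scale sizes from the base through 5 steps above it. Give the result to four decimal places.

1.2350em, 1.3906em, 1.5658em, 1.7631em, 1.9853em, 2.2354em

Step 0: 1.235em
Step 1: 1.235 × 1.126 = 1.3906
Step 2: 1.235 × 1.126² = 1.5658
Step 3: 1.235 × 1.126³ = 1.7631
Step 4: 1.235 × 1.126⁴ = 1.9853
Step 5: 1.235 × 1.126⁵ = 2.2354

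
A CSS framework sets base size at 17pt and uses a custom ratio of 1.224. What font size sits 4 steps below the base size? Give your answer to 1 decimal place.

Each step on a modular scale multiplies by the ratio, so the size n steps from the base is base × ratioⁿ.
17.0 ÷ 1.224⁴ = 17.0 ÷ 2.24453 ≈ 7.57

7.6pt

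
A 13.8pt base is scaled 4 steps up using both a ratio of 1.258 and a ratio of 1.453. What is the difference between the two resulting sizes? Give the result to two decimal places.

At 1.258: 13.8 × 1.258⁴ = 34.5622pt
At 1.453: 13.8 × 1.453⁴ = 61.5094pt
Difference: 61.5094 − 34.5622 = 26.9472pt

26.95pt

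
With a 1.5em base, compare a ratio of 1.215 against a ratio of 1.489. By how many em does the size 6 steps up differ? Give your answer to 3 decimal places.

At 1.215: 1.5 × 1.215⁶ = 4.82557em
At 1.489: 1.5 × 1.489⁶ = 16.34780em
Difference: 16.34780 − 4.82557 = 11.52223em

11.522em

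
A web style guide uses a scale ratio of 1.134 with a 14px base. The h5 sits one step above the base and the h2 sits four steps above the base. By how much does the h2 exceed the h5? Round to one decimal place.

7.3px

Step 1: 14.0 × 1.134 = 15.876px
Step 4: 14.0 × 1.134⁴ = 23.152px
Difference: 23.152 − 15.876 = 7.276px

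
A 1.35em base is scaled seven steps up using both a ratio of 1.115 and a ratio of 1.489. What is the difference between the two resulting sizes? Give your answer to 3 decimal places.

At 1.115: 1.35 × 1.115⁷ = 2.89240em
At 1.489: 1.35 × 1.489⁷ = 21.90769em
Difference: 21.90769 − 2.89240 = 19.01529em

19.015em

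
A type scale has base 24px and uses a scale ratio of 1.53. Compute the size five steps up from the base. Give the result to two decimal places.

201.22px

24.0 × 1.53⁵ = 24.0 × 8.38411 ≈ 201.22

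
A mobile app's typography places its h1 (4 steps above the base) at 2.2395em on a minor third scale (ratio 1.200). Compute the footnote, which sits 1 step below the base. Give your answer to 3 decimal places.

2.2395 ÷ 1.200⁵ = 2.2395 ÷ 2.48832 ≈ 0.900

0.900em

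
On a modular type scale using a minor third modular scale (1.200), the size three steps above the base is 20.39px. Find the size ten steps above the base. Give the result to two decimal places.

20.39 × 1.200⁷ = 20.39 × 3.58318 ≈ 73.061

73.06px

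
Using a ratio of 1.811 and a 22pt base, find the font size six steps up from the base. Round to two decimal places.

22.0 × 1.811⁶ = 22.0 × 35.27855 ≈ 776.13

776.13pt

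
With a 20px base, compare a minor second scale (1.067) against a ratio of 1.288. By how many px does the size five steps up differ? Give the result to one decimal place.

43.2px

Minor second: 20.0 × 1.067⁵ = 27.660px
At 1.288: 20.0 × 1.288⁵ = 70.894px
Difference: 70.894 − 27.660 = 43.234px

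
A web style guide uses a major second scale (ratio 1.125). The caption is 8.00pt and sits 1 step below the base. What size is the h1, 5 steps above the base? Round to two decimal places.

8.00 × 1.125⁶ = 8.00 × 2.02729 ≈ 16.218

16.22pt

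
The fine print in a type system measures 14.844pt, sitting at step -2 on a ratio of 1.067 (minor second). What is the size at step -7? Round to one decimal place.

10.7pt

The gap is -7 − (-2) = -5 steps, so the factor is 1.067^-5.
14.844 ÷ 1.067⁵ = 14.844 ÷ 1.38300 ≈ 10.733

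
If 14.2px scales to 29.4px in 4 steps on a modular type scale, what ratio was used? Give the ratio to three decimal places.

1.200

The ratio satisfies 14.2 × r⁴ = 29.4, so r = (29.4 / 14.2)^(1/4).
r = 2.0704^(1/4) ≈ 1.1995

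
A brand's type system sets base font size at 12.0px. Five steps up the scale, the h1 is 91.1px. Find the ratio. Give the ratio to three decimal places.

The ratio satisfies 12.0 × r⁵ = 91.1, so r = (91.1 / 12.0)^(1/5).
r = 7.5917^(1/5) ≈ 1.4999

1.500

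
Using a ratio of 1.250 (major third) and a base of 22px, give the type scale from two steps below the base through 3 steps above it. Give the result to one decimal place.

Step -2: 22.0 ÷ 1.250² = 14.1
Step -1: 22.0 ÷ 1.250 = 17.6
Step 0: 22px
Step 1: 22.0 × 1.250 = 27.5
Step 2: 22.0 × 1.250² = 34.4
Step 3: 22.0 × 1.250³ = 43.0

14.1px, 17.6px, 22.0px, 27.5px, 34.4px, 43.0px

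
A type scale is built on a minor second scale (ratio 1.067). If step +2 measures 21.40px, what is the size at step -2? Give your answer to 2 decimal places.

The gap is -2 − (2) = -4 steps, so the factor is 1.067^-4.
21.40 ÷ 1.067⁴ = 21.40 ÷ 1.29616 ≈ 16.510

16.51px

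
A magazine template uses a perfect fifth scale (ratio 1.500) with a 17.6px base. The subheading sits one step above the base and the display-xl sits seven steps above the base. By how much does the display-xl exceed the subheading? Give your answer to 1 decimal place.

Step 1: 17.6 × 1.500 = 26.400px
Step 7: 17.6 × 1.500⁷ = 300.713px
Difference: 300.713 − 26.400 = 274.313px

274.3px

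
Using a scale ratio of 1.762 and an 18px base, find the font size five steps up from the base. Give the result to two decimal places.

18.0 × 1.762⁵ = 18.0 × 16.98359 ≈ 305.70

305.70px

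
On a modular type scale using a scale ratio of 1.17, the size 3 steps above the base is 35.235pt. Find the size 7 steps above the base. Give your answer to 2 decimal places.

35.235 × 1.17⁴ = 35.235 × 1.87389 ≈ 66.026

66.03pt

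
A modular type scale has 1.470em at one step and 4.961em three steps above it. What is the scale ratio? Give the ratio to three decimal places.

1.500

r³ = 4.961 / 1.470, so r = (4.961/1.470)^(1/3).
r = 3.3748^(1/3) ≈ 1.5000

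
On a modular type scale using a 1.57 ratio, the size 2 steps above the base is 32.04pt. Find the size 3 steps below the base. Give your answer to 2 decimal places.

3.36pt

Moving from step +2 to step -3 is 5 steps down, so divide by r⁵.
32.04 ÷ 1.57⁵ = 32.04 ÷ 9.53890 ≈ 3.359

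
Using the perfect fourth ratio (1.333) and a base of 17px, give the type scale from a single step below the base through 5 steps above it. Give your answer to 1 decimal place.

12.8px, 17.0px, 22.7px, 30.2px, 40.3px, 53.7px, 71.5px

Step -1: 17.0 ÷ 1.333 = 12.8
Step 0: 17px
Step 1: 17.0 × 1.333 = 22.7
Step 2: 17.0 × 1.333² = 30.2
Step 3: 17.0 × 1.333³ = 40.3
Step 4: 17.0 × 1.333⁴ = 53.7
Step 5: 17.0 × 1.333⁵ = 71.5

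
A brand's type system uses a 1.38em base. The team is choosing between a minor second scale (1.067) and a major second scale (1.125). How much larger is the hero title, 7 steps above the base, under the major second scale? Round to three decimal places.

0.975em

Minor second: 1.38 × 1.067⁷ = 2.17285em
Major second: 1.38 × 1.125⁷ = 3.14736em
Difference: 3.14736 − 2.17285 = 0.97451em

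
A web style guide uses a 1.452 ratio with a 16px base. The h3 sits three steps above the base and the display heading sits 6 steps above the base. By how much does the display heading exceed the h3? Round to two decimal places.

Step 3: 16.0 × 1.452³ = 48.9801px
Step 6: 16.0 × 1.452⁶ = 149.9408px
Difference: 149.9408 − 48.9801 = 100.9607px

100.96px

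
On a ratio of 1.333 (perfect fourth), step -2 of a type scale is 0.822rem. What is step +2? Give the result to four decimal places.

2.5953rem

0.822 × 1.333⁴ = 0.822 × 3.15733 ≈ 2.5953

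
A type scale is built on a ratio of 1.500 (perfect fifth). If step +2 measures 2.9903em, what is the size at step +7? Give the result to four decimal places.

22.7076em

The gap is 7 − (2) = 5 steps, so the factor is 1.500^5.
2.9903 × 1.500⁵ = 2.9903 × 7.59375 ≈ 22.7076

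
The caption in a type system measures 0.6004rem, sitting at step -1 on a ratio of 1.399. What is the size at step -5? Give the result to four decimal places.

0.1567rem

0.6004 ÷ 1.399⁴ = 0.6004 ÷ 3.83064 ≈ 0.1567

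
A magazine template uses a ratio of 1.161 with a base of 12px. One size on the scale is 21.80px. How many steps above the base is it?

4

1.161ⁿ = 21.80 / 12 = 1.8167
n = ln(1.8167) / ln(1.161) = 0.5970 / 0.1493 ≈ 4.00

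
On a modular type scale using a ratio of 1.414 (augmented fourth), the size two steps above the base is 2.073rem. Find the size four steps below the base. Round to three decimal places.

The gap is -4 − (2) = -6 steps, so the factor is 1.414^-6.
2.073 ÷ 1.414⁶ = 2.073 ÷ 7.99275 ≈ 0.259

0.259rem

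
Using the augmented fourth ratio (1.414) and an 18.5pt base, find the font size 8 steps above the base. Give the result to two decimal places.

A modular type scale is a geometric sequence: sizeₙ = base × rⁿ.
18.5 × 1.414⁸ = 18.5 × 15.98068 ≈ 295.64

295.64pt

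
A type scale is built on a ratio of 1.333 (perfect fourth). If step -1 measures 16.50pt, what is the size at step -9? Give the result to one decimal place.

16.50 ÷ 1.333⁸ = 16.50 ÷ 9.96876 ≈ 1.655

1.7pt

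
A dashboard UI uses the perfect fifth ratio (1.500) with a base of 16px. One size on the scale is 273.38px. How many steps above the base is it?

7

1.500ⁿ = 273.38 / 16 = 17.0862
n = ln(17.0862) / ln(1.500) = 2.8383 / 0.4055 ≈ 7.00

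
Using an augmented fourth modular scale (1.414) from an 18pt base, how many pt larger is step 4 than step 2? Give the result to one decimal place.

Step 2: 18.0 × 1.414² = 35.989pt
Step 4: 18.0 × 1.414⁴ = 71.957pt
Difference: 71.957 − 35.989 = 35.968pt

36.0pt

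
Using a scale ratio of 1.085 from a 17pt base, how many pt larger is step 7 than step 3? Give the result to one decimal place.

Step 3: 17.0 × 1.085³ = 21.714pt
Step 7: 17.0 × 1.085⁷ = 30.092pt
Difference: 30.092 − 21.714 = 8.378pt

8.4pt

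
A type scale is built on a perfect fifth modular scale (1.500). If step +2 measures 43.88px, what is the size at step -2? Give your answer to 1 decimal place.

43.88 ÷ 1.500⁴ = 43.88 ÷ 5.06250 ≈ 8.668

8.7px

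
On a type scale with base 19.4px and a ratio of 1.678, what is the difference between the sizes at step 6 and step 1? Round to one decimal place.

400.5px

Step 1: 19.4 × 1.678 = 32.553px
Step 6: 19.4 × 1.678⁶ = 433.065px
Difference: 433.065 − 32.553 = 400.512px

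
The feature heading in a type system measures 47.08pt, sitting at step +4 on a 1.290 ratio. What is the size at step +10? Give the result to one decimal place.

217.0pt

47.08 × 1.290⁶ = 47.08 × 4.60827 ≈ 216.958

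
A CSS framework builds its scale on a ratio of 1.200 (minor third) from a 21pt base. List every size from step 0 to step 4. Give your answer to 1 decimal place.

Step 0: 21pt
Step 1: 21.0 × 1.200 = 25.2
Step 2: 21.0 × 1.200² = 30.2
Step 3: 21.0 × 1.200³ = 36.3
Step 4: 21.0 × 1.200⁴ = 43.5

21.0pt, 25.2pt, 30.2pt, 36.3pt, 43.5pt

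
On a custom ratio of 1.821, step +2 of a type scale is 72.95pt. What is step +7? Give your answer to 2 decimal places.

72.95 × 1.821⁵ = 72.95 × 20.02395 ≈ 1460.747

1460.75pt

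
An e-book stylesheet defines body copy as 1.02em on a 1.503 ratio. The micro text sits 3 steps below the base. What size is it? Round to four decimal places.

1.02 ÷ 1.503³ = 1.02 ÷ 3.39529 ≈ 0.3004

0.3004em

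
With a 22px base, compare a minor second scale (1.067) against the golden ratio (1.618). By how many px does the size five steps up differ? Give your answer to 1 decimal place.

213.5px

Minor second: 22.0 × 1.067⁵ = 30.426px
Golden ratio: 22.0 × 1.618⁵ = 243.958px
Difference: 243.958 − 30.426 = 213.532px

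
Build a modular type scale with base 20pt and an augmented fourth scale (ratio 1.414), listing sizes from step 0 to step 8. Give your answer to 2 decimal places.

Step 0: 20pt
Step 1: 20.0 × 1.414 = 28.28
Step 2: 20.0 × 1.414² = 39.99
Step 3: 20.0 × 1.414³ = 56.54
Step 4: 20.0 × 1.414⁴ = 79.95
Step 5: 20.0 × 1.414⁵ = 113.05
Step 6: 20.0 × 1.414⁶ = 159.86
Step 7: 20.0 × 1.414⁷ = 226.04
Step 8: 20.0 × 1.414⁸ = 319.61

20.00pt, 28.28pt, 39.99pt, 56.54pt, 79.95pt, 113.05pt, 159.86pt, 226.04pt, 319.61pt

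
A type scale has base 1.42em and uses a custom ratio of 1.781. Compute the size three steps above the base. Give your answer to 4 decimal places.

Every step multiplies by the scale ratio.
1.42 × 1.781³ = 1.42 × 5.64926 ≈ 8.0220

8.0220em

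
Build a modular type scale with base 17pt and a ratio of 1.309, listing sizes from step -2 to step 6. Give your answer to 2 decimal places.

Step -2: 17.0 ÷ 1.309² = 9.92
Step -1: 17.0 ÷ 1.309 = 12.99
Step 0: 17pt
Step 1: 17.0 × 1.309 = 22.25
Step 2: 17.0 × 1.309² = 29.13
Step 3: 17.0 × 1.309³ = 38.13
Step 4: 17.0 × 1.309⁴ = 49.91
Step 5: 17.0 × 1.309⁵ = 65.34
Step 6: 17.0 × 1.309⁶ = 85.52

9.92pt, 12.99pt, 17.00pt, 22.25pt, 29.13pt, 38.13pt, 49.91pt, 65.34pt, 85.52pt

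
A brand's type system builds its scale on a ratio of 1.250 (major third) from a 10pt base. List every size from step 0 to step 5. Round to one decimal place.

Step 0: 10pt
Step 1: 10.0 × 1.250 = 12.5
Step 2: 10.0 × 1.250² = 15.6
Step 3: 10.0 × 1.250³ = 19.5
Step 4: 10.0 × 1.250⁴ = 24.4
Step 5: 10.0 × 1.250⁵ = 30.5

10.0pt, 12.5pt, 15.6pt, 19.5pt, 24.4pt, 30.5pt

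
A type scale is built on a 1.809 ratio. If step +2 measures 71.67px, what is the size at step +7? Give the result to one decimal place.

1388.4px

The gap is 7 − (2) = 5 steps, so the factor is 1.809^5.
71.67 × 1.809⁵ = 71.67 × 19.37282 ≈ 1388.450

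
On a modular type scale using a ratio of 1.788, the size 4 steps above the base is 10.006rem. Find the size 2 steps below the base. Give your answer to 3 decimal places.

0.306rem

10.006 ÷ 1.788⁶ = 10.006 ÷ 32.67421 ≈ 0.306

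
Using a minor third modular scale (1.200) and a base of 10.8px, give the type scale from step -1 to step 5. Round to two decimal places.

Step -1: 10.8 ÷ 1.200 = 9.00
Step 0: 10.8px
Step 1: 10.8 × 1.200 = 12.96
Step 2: 10.8 × 1.200² = 15.55
Step 3: 10.8 × 1.200³ = 18.66
Step 4: 10.8 × 1.200⁴ = 22.39
Step 5: 10.8 × 1.200⁵ = 26.87

9.00px, 10.80px, 12.96px, 15.55px, 18.66px, 22.39px, 26.87px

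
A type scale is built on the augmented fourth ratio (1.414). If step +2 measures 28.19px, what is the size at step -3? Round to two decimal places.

28.19 ÷ 1.414⁵ = 28.19 ÷ 5.65258 ≈ 4.987

4.99px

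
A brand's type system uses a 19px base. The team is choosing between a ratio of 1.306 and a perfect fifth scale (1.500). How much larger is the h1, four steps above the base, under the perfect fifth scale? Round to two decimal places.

40.91px

At 1.306: 19.0 × 1.306⁴ = 55.2747px
Perfect fifth: 19.0 × 1.500⁴ = 96.1875px
Difference: 96.1875 − 55.2747 = 40.9128px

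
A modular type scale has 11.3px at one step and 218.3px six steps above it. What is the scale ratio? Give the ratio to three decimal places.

The ratio satisfies 11.3 × r⁶ = 218.3, so r = (218.3 / 11.3)^(1/6).
r = 19.3186^(1/6) ≈ 1.6381

1.638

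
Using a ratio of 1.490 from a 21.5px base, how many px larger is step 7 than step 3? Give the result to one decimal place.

Step 3: 21.5 × 1.490³ = 71.121px
Step 7: 21.5 × 1.490⁷ = 350.544px
Difference: 350.544 − 71.121 = 279.423px

279.4px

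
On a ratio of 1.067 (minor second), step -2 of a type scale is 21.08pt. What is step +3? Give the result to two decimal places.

The gap is 3 − (-2) = 5 steps, so the factor is 1.067^5.
21.08 × 1.067⁵ = 21.08 × 1.38300 ≈ 29.154

29.15pt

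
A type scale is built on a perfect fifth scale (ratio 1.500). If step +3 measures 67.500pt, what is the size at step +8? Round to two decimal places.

512.58pt

67.500 × 1.500⁵ = 67.500 × 7.59375 ≈ 512.578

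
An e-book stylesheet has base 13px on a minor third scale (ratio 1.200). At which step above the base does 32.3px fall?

1.200ⁿ = 32.3 / 13 = 2.4846
n = ln(2.4846) / ln(1.200) = 0.9101 / 0.1823 ≈ 4.99

5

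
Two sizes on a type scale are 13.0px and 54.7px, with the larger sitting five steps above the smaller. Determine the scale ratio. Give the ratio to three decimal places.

1.333

r⁵ = 54.7 / 13.0, so r = (54.7/13.0)^(1/5).
r = 4.2077^(1/5) ≈ 1.3329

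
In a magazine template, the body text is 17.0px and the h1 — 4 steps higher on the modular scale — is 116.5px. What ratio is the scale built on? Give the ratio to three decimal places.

The ratio satisfies 17.0 × r⁴ = 116.5, so r = (116.5 / 17.0)^(1/4).
r = 6.8529^(1/4) ≈ 1.6180

1.618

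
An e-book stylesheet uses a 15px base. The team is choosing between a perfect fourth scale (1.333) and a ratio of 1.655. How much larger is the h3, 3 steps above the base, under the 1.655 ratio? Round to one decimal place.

32.5px

Perfect fourth: 15.0 × 1.333³ = 35.529px
At 1.655: 15.0 × 1.655³ = 67.996px
Difference: 67.996 − 35.529 = 32.467px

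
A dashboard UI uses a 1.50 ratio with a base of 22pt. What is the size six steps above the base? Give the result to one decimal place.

22.0 × 1.50⁶ = 22.0 × 11.39062 ≈ 250.59

250.6pt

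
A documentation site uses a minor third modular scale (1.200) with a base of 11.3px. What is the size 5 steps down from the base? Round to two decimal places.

Every step multiplies by the scale ratio.
11.3 ÷ 1.200⁵ = 11.3 ÷ 2.48832 ≈ 4.54

4.54px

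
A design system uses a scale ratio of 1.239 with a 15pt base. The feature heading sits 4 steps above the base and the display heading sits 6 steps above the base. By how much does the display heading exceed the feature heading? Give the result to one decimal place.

18.9pt

Step 4: 15.0 × 1.239⁴ = 35.349pt
Step 6: 15.0 × 1.239⁶ = 54.265pt
Difference: 54.265 − 35.349 = 18.916pt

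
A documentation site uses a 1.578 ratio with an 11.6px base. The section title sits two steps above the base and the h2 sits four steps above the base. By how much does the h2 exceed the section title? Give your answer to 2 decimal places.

Step 2: 11.6 × 1.578² = 28.8850px
Step 4: 11.6 × 1.578⁴ = 71.9260px
Difference: 71.9260 − 28.8850 = 43.0410px

43.04px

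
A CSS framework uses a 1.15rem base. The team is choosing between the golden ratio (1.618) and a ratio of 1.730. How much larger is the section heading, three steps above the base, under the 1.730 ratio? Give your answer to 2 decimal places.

1.08rem

Golden ratio: 1.15 × 1.618³ = 4.8712rem
At 1.730: 1.15 × 1.730³ = 5.9544rem
Difference: 5.9544 − 4.8712 = 1.0832rem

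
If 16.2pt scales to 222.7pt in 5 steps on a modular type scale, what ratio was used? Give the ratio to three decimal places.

1.689

The ratio satisfies 16.2 × r⁵ = 222.7, so r = (222.7 / 16.2)^(1/5).
r = 13.7469^(1/5) ≈ 1.6890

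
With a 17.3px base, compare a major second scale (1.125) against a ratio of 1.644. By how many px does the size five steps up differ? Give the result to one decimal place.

Major second: 17.3 × 1.125⁵ = 31.175px
At 1.644: 17.3 × 1.644⁵ = 207.757px
Difference: 207.757 − 31.175 = 176.582px

176.6px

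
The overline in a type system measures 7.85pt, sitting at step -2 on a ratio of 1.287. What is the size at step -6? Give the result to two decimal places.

7.85 ÷ 1.287⁴ = 7.85 ÷ 2.74356 ≈ 2.861

2.86pt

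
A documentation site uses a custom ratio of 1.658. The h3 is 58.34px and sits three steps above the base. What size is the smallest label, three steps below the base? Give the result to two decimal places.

58.34 ÷ 1.658⁶ = 58.34 ÷ 20.77338 ≈ 2.808

2.81px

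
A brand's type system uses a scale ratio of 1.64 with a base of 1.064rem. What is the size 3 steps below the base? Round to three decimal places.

0.241rem

1.064 ÷ 1.64³ = 1.064 ÷ 4.41094 ≈ 0.241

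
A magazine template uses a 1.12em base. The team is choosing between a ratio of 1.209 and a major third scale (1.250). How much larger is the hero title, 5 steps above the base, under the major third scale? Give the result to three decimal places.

At 1.209: 1.12 × 1.209⁵ = 2.89301em
Major third: 1.12 × 1.250⁵ = 3.41797em
Difference: 3.41797 − 2.89301 = 0.52496em

0.525em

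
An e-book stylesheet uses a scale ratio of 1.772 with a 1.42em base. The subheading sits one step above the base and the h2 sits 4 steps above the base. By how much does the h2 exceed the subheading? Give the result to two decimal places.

Step 1: 1.42 × 1.772 = 2.5162em
Step 4: 1.42 × 1.772⁴ = 14.0005em
Difference: 14.0005 − 2.5162 = 11.4843em

11.48em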